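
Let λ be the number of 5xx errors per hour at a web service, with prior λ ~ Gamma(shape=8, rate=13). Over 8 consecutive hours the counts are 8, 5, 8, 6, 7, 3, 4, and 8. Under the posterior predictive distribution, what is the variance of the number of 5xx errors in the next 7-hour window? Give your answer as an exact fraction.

Total count: 8 + 5 + 8 + 6 + 7 + 3 + 4 + 8 = 49.
Total exposure: 8 hours.
The Gamma prior is conjugate for the Poisson rate, so λ | data ~ Gamma(8+49, 13+8) = Gamma(57, 21).
The posterior predictive for a window of length T is Negative Binomial with variance T·α'·(β'+T)/β'² = 7·57·28/441 = 76/3.

76/3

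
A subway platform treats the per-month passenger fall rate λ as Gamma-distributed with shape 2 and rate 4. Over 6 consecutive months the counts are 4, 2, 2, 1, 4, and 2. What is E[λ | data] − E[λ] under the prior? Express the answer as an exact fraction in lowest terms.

Total count: 4 + 2 + 2 + 1 + 4 + 2 = 15.
Total exposure: 6 months.
The Gamma prior is conjugate for the Poisson rate, so λ | data ~ Gamma(2+15, 4+6) = Gamma(17, 10).
Posterior mean = 17/10 = 17/10; prior mean = 2/4 = 1/2. Difference = 17/10 − 1/2 = 6/5.

6/5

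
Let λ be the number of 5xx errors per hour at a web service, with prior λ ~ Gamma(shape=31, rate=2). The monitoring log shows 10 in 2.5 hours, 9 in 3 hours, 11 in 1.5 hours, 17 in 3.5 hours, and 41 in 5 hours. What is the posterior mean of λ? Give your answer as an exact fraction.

Total count: 10 + 9 + 11 + 17 + 41 = 88.
Total exposure: 2.5 + 3 + 1.5 + 3.5 + 5 = 15.5 hours.
By Gamma–Poisson conjugacy, the posterior is Gamma(α + Σx, β + Σt) = Gamma(31 + 88, 2 + 15.5) = Gamma(119, 35/2).
Posterior mean = α'/β' = 119/(35/2) = 34/5.

34/5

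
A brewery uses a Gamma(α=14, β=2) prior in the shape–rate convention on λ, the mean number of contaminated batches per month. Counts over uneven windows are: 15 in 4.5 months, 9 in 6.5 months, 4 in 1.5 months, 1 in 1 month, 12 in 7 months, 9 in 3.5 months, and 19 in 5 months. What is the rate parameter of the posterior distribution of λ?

Total count: 15 + 9 + 4 + 1 + 12 + 9 + 19 = 69.
Total exposure: 4.5 + 6.5 + 1.5 + 1 + 7 + 3.5 + 5 = 29 months.
Conjugate update: add total count to the shape and total exposure to the rate, giving Gamma(83, 31).

31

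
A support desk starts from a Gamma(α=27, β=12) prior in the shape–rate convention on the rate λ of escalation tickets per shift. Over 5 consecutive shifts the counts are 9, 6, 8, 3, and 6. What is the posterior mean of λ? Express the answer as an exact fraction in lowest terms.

Total count: 9 + 6 + 8 + 3 + 6 = 32.
Total exposure: 5 shifts.
Conjugate update: add total count to the shape and total exposure to the rate, giving Gamma(59, 17).
Posterior mean = α'/β' = 59/17.

59/17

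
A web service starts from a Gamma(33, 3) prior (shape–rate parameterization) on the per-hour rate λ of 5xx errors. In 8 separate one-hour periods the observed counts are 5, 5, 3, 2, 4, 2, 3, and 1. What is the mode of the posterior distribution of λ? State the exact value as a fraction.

57/11

Total count: 5 + 5 + 3 + 2 + 4 + 2 + 3 + 1 = 25.
Total exposure: 8 hours.
The Gamma prior is conjugate for the Poisson rate, so λ | data ~ Gamma(33+25, 3+8) = Gamma(58, 11).
Posterior mode = (α'−1)/β' = 57/11.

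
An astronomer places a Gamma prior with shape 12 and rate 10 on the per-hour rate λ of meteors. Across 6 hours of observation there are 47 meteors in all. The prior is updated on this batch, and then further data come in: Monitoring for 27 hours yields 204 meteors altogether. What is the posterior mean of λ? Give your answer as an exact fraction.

263/43

Total count 47 over total exposure 6 hours.
After the first batch: Gamma(12 + 47, 10 + 6) = Gamma(59, 16).
Total count 204 over total exposure 27 hours.
After the second batch: Gamma(59 + 204, 16 + 27) = Gamma(263, 43).
Posterior mean = α'/β' = 263/43.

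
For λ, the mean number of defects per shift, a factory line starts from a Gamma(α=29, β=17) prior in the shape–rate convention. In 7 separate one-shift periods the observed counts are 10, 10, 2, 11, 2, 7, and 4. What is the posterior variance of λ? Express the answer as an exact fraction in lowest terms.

25/192

Total count: 10 + 10 + 2 + 11 + 2 + 7 + 4 = 46.
Total exposure: 7 shifts.
Conjugate update: add total count to the shape and total exposure to the rate, giving Gamma(75, 24).
Posterior variance = α'/β'² = 75/576 = 25/192.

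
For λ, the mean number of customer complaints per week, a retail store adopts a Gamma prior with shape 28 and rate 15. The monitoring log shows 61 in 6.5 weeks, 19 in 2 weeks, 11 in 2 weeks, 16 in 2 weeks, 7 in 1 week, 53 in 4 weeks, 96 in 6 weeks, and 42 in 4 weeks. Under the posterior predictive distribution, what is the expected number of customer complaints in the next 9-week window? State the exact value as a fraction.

Total count: 61 + 19 + 11 + 16 + 7 + 53 + 96 + 42 = 305.
Total exposure: 6.5 + 2 + 2 + 2 + 1 + 4 + 6 + 4 = 27.5 weeks.
Gamma(α, β) with Poisson data over total exposure Σt gives posterior Gamma(α+Σx, β+Σt) = Gamma(333, 85/2).
Predictive mean over a 9-week window = T·E[λ|data] = 9·333/(85/2) = 5994/85.

5994/85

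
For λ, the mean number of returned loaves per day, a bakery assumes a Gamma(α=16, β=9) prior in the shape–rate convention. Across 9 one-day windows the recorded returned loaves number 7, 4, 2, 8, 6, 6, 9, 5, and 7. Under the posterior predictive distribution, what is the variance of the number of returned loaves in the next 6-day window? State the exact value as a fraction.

280/9

Total count: 7 + 4 + 2 + 8 + 6 + 6 + 9 + 5 + 7 = 54.
Total exposure: 9 days.
The Gamma prior is conjugate for the Poisson rate, so λ | data ~ Gamma(16+54, 9+9) = Gamma(70, 18).
The posterior predictive for a window of length T is Negative Binomial with variance T·α'·(β'+T)/β'² = 6·70·24/324 = 280/9.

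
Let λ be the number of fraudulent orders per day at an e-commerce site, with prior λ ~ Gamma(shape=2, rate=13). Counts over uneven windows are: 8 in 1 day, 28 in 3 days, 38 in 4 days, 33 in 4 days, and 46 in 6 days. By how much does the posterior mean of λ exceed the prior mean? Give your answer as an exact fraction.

63/13

Total count: 8 + 28 + 38 + 33 + 46 = 153.
Total exposure: 1 + 3 + 4 + 4 + 6 = 18 days.
By Gamma–Poisson conjugacy, the posterior is Gamma(α + Σx, β + Σt) = Gamma(2 + 153, 13 + 18) = Gamma(155, 31).
Posterior mean = 155/31 = 5; prior mean = 2/13 = 2/13. Difference = 5 − 2/13 = 63/13.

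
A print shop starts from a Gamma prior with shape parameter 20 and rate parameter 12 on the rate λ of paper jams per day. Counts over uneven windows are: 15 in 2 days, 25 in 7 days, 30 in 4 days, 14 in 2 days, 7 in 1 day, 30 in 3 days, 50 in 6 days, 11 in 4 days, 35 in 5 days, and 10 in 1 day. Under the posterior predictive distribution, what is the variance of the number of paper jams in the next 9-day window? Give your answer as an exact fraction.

Total count: 15 + 25 + 30 + 14 + 7 + 30 + 50 + 11 + 35 + 10 = 227.
Total exposure: 2 + 7 + 4 + 2 + 1 + 3 + 6 + 4 + 5 + 1 = 35 days.
Gamma(α, β) with Poisson data over total exposure Σt gives posterior Gamma(α+Σx, β+Σt) = Gamma(247, 47).
The posterior predictive for a window of length T is Negative Binomial with variance T·α'·(β'+T)/β'² = 9·247·56/2209 = 124488/2209.

124488/2209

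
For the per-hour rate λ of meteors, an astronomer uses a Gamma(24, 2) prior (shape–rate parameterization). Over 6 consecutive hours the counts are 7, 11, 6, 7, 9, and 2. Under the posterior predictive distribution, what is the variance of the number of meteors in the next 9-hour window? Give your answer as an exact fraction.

5049/32

Total count: 7 + 11 + 6 + 7 + 9 + 2 = 42.
Total exposure: 6 hours.
Conjugate update: add total count to the shape and total exposure to the rate, giving Gamma(66, 8).
The posterior predictive for a window of length T is Negative Binomial with variance T·α'·(β'+T)/β'² = 9·66·17/64 = 5049/32.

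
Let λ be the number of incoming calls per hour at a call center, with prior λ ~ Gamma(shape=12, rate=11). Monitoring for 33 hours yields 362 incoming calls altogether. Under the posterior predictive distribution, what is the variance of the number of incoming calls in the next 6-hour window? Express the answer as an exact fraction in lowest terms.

1275/22

Total count 362 over total exposure 33 hours.
Gamma(α, β) with Poisson data over total exposure Σt gives posterior Gamma(α+Σx, β+Σt) = Gamma(374, 44).
The posterior predictive for a window of length T is Negative Binomial with variance T·α'·(β'+T)/β'² = 6·374·50/1936 = 1275/22.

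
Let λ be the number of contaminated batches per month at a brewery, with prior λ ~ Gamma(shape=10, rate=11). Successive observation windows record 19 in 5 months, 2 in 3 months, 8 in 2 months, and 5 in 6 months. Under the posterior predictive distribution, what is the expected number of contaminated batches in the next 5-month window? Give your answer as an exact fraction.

Total count: 19 + 2 + 8 + 5 = 34.
Total exposure: 5 + 3 + 2 + 6 = 16 months.
Conjugate update: add total count to the shape and total exposure to the rate, giving Gamma(44, 27).
Predictive mean over a 5-month window = T·E[λ|data] = 5·44/27 = 220/27.

220/27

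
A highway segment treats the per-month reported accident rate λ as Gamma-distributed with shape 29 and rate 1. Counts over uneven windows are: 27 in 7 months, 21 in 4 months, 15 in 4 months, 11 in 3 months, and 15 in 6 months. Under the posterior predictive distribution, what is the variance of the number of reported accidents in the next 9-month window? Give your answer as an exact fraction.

Total count: 27 + 21 + 15 + 11 + 15 = 89.
Total exposure: 7 + 4 + 4 + 3 + 6 = 24 months.
Conjugate update: add total count to the shape and total exposure to the rate, giving Gamma(118, 25).
The posterior predictive for a window of length T is Negative Binomial with variance T·α'·(β'+T)/β'² = 9·118·34/625 = 36108/625.

36108/625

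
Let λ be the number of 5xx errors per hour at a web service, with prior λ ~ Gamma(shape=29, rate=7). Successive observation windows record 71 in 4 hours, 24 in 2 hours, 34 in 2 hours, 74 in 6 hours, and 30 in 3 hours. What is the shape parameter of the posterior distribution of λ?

Total count: 71 + 24 + 34 + 74 + 30 = 233.
Total exposure: 4 + 2 + 2 + 6 + 3 = 17 hours.
Gamma(α, β) with Poisson data over total exposure Σt gives posterior Gamma(α+Σx, β+Σt) = Gamma(262, 24).

262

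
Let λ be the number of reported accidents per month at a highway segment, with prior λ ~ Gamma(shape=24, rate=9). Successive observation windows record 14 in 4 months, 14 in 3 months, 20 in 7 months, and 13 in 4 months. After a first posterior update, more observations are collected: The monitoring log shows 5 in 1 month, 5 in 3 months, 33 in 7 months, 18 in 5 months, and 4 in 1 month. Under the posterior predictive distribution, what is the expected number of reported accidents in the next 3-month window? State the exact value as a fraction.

225/22

Total count: 14 + 14 + 20 + 13 = 61.
Total exposure: 4 + 3 + 7 + 4 = 18 months.
After the first batch: Gamma(24 + 61, 9 + 18) = Gamma(85, 27).
Total count: 5 + 5 + 33 + 18 + 4 = 65.
Total exposure: 1 + 3 + 7 + 5 + 1 = 17 months.
After the second batch: Gamma(85 + 65, 27 + 17) = Gamma(150, 44).
Predictive mean over a 3-month window = T·E[λ|data] = 3·150/44 = 225/22.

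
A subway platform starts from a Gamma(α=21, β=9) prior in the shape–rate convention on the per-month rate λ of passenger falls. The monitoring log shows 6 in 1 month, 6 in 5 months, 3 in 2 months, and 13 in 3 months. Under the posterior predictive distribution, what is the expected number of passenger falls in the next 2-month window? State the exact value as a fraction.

Total count: 6 + 6 + 3 + 13 = 28.
Total exposure: 1 + 5 + 2 + 3 = 11 months.
The Gamma prior is conjugate for the Poisson rate, so λ | data ~ Gamma(21+28, 9+11) = Gamma(49, 20).
Predictive mean over a 2-month window = T·E[λ|data] = 2·49/20 = 49/10.

49/10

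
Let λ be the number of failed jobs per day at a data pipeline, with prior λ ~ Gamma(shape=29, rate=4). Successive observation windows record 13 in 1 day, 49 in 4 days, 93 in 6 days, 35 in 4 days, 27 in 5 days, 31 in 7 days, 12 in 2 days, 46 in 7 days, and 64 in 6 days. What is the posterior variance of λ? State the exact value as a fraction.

Total count: 13 + 49 + 93 + 35 + 27 + 31 + 12 + 46 + 64 = 370.
Total exposure: 1 + 4 + 6 + 4 + 5 + 7 + 2 + 7 + 6 = 42 days.
Posterior: α' = 29 + 370 = 399, β' = 4 + 42 = 46.
Posterior variance = α'/β'² = 399/2116.

399/2116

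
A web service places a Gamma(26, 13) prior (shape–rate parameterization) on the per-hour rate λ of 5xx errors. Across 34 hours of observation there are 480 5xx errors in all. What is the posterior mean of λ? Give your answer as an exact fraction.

Total count 480 over total exposure 34 hours.
The Gamma prior is conjugate for the Poisson rate, so λ | data ~ Gamma(26+480, 13+34) = Gamma(506, 47).
Posterior mean = α'/β' = 506/47.

506/47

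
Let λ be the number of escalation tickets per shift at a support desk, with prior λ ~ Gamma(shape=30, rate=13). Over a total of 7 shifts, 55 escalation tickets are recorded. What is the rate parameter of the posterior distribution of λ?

20

Total count 55 over total exposure 7 shifts.
By Gamma–Poisson conjugacy, the posterior is Gamma(α + Σx, β + Σt) = Gamma(30 + 55, 13 + 7) = Gamma(85, 20).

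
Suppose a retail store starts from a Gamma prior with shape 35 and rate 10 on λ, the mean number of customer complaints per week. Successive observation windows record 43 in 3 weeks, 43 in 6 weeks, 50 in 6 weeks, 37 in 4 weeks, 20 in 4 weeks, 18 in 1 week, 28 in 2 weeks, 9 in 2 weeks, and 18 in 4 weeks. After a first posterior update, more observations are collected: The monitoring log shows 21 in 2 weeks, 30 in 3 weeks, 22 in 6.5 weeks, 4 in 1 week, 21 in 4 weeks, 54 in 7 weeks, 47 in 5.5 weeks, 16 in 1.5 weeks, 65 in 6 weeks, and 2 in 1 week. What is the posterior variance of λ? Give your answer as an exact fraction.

44/477

Total count: 43 + 43 + 50 + 37 + 20 + 18 + 28 + 9 + 18 = 266.
Total exposure: 3 + 6 + 6 + 4 + 4 + 1 + 2 + 2 + 4 = 32 weeks.
After the first batch: Gamma(35 + 266, 10 + 32) = Gamma(301, 42).
Total count: 21 + 30 + 22 + 4 + 21 + 54 + 47 + 16 + 65 + 2 = 282.
Total exposure: 2 + 3 + 6.5 + 1 + 4 + 7 + 5.5 + 1.5 + 6 + 1 = 37.5 weeks.
After the second batch: Gamma(301 + 282, 42 + 37.5) = Gamma(583, 159/2).
Posterior variance = α'/β'² = 583/(25281/4) = 44/477.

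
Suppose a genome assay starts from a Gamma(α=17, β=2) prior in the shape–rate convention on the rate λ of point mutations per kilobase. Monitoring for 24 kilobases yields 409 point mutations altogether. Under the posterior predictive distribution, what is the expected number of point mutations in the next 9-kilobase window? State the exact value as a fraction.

Total count 409 over total exposure 24 kilobases.
By Gamma–Poisson conjugacy, the posterior is Gamma(α + Σx, β + Σt) = Gamma(17 + 409, 2 + 24) = Gamma(426, 26).
Predictive mean over a 9-kilobase window = T·E[λ|data] = 9·426/26 = 1917/13.

1917/13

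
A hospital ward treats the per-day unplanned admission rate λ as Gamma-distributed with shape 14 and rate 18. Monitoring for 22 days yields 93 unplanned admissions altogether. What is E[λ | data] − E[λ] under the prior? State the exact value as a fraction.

Total count 93 over total exposure 22 days.
Posterior: α' = 14 + 93 = 107, β' = 18 + 22 = 40.
Posterior mean = 107/40 = 107/40; prior mean = 14/18 = 7/9. Difference = 107/40 − 7/9 = 683/360.

683/360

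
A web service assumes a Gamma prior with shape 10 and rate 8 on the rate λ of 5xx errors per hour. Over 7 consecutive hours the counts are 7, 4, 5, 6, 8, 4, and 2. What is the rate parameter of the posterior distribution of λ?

Total count: 7 + 4 + 5 + 6 + 8 + 4 + 2 = 36.
Total exposure: 7 hours.
By Gamma–Poisson conjugacy, the posterior is Gamma(α + Σx, β + Σt) = Gamma(10 + 36, 8 + 7) = Gamma(46, 15).

15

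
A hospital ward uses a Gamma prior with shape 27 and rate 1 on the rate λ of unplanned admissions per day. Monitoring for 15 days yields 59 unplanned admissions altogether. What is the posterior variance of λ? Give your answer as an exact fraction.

Total count 59 over total exposure 15 days.
By Gamma–Poisson conjugacy, the posterior is Gamma(α + Σx, β + Σt) = Gamma(27 + 59, 1 + 15) = Gamma(86, 16).
Posterior variance = α'/β'² = 86/256 = 43/128.

43/128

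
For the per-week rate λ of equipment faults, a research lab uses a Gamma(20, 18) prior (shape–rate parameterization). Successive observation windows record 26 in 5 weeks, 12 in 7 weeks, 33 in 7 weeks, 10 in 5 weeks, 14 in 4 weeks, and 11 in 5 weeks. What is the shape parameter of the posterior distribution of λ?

126

Total count: 26 + 12 + 33 + 10 + 14 + 11 = 106.
Total exposure: 5 + 7 + 7 + 5 + 4 + 5 = 33 weeks.
Gamma(α, β) with Poisson data over total exposure Σt gives posterior Gamma(α+Σx, β+Σt) = Gamma(126, 51).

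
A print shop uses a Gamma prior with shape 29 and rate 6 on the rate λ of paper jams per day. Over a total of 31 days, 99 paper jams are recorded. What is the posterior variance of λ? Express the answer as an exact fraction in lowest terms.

128/1369

Total count 99 over total exposure 31 days.
The Gamma prior is conjugate for the Poisson rate, so λ | data ~ Gamma(29+99, 6+31) = Gamma(128, 37).
Posterior variance = α'/β'² = 128/1369.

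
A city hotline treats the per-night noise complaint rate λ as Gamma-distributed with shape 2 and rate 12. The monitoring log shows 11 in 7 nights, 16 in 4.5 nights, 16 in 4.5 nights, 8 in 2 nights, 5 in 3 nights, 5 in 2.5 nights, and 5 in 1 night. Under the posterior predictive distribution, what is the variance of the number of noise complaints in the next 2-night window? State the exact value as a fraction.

Total count: 11 + 16 + 16 + 8 + 5 + 5 + 5 = 66.
Total exposure: 7 + 4.5 + 4.5 + 2 + 3 + 2.5 + 1 = 24.5 nights.
Gamma(α, β) with Poisson data over total exposure Σt gives posterior Gamma(α+Σx, β+Σt) = Gamma(68, 73/2).
The posterior predictive for a window of length T is Negative Binomial with variance T·α'·(β'+T)/β'² = 2·68·(77/2)/(5329/4) = 20944/5329.

20944/5329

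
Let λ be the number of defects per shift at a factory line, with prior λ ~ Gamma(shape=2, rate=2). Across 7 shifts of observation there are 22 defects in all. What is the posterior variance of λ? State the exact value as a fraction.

8/27

Total count 22 over total exposure 7 shifts.
The Gamma prior is conjugate for the Poisson rate, so λ | data ~ Gamma(2+22, 2+7) = Gamma(24, 9).
Posterior variance = α'/β'² = 24/81 = 8/27.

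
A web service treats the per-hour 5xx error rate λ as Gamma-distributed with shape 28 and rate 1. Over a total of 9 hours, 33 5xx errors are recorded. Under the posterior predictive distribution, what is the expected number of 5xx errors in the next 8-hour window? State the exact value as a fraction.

244/5

Total count 33 over total exposure 9 hours.
The Gamma prior is conjugate for the Poisson rate, so λ | data ~ Gamma(28+33, 1+9) = Gamma(61, 10).
Predictive mean over an 8-hour window = T·E[λ|data] = 8·61/10 = 244/5.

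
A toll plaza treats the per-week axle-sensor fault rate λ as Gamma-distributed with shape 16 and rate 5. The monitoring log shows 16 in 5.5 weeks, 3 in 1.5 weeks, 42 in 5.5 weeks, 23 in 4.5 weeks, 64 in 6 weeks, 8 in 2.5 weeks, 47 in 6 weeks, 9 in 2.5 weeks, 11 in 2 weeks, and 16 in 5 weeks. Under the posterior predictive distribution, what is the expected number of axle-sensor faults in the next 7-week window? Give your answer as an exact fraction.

1785/46

Total count: 16 + 3 + 42 + 23 + 64 + 8 + 47 + 9 + 11 + 16 = 239.
Total exposure: 5.5 + 1.5 + 5.5 + 4.5 + 6 + 2.5 + 6 + 2.5 + 2 + 5 = 41 weeks.
Posterior: α' = 16 + 239 = 255, β' = 5 + 41 = 46.
Predictive mean over a 7-week window = T·E[λ|data] = 7·255/46 = 1785/46.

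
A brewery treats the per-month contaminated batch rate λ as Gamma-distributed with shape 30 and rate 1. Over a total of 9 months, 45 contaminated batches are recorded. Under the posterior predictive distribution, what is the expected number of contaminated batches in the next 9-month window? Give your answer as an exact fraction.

Total count 45 over total exposure 9 months.
Gamma(α, β) with Poisson data over total exposure Σt gives posterior Gamma(α+Σx, β+Σt) = Gamma(75, 10).
Predictive mean over a 9-month window = T·E[λ|data] = 9·75/10 = 135/2.

135/2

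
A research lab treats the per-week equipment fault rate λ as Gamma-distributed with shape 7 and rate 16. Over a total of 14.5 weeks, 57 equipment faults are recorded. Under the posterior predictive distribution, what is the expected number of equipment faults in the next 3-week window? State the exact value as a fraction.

Total count 57 over total exposure 14.5 weeks.
By Gamma–Poisson conjugacy, the posterior is Gamma(α + Σx, β + Σt) = Gamma(7 + 57, 16 + 14.5) = Gamma(64, 61/2).
Predictive mean over a 3-week window = T·E[λ|data] = 3·64/(61/2) = 384/61.

384/61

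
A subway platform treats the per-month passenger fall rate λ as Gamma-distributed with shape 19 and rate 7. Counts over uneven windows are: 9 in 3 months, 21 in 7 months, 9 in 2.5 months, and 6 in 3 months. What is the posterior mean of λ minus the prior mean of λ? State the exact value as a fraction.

Total count: 9 + 21 + 9 + 6 = 45.
Total exposure: 3 + 7 + 2.5 + 3 = 15.5 months.
Posterior: α' = 19 + 45 = 64, β' = 7 + 15.5 = 45/2.
Posterior mean = 64/(45/2) = 128/45; prior mean = 19/7 = 19/7. Difference = 128/45 − 19/7 = 41/315.

41/315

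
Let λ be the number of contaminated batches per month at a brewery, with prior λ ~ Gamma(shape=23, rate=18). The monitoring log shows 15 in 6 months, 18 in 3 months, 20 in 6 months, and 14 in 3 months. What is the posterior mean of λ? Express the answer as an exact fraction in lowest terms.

5/2

Total count: 15 + 18 + 20 + 14 = 67.
Total exposure: 6 + 3 + 6 + 3 = 18 months.
The Gamma prior is conjugate for the Poisson rate, so λ | data ~ Gamma(23+67, 18+18) = Gamma(90, 36).
Posterior mean = α'/β' = 90/36 = 5/2.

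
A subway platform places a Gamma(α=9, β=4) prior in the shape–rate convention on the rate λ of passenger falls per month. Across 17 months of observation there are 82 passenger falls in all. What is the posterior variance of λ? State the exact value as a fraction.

Total count 82 over total exposure 17 months.
Conjugate update: add total count to the shape and total exposure to the rate, giving Gamma(91, 21).
Posterior variance = α'/β'² = 91/441 = 13/63.

13/63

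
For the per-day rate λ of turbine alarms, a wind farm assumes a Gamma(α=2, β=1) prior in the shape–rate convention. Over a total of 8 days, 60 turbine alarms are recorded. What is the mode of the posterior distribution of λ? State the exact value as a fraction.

Total count 60 over total exposure 8 days.
The Gamma prior is conjugate for the Poisson rate, so λ | data ~ Gamma(2+60, 1+8) = Gamma(62, 9).
Posterior mode = (α'−1)/β' = 61/9.

61/9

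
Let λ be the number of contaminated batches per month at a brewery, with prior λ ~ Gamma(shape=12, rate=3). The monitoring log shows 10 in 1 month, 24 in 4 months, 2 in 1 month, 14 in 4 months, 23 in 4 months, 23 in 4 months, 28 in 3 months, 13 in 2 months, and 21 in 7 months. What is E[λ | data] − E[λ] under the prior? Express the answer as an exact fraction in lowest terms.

Total count: 10 + 24 + 2 + 14 + 23 + 23 + 28 + 13 + 21 = 158.
Total exposure: 1 + 4 + 1 + 4 + 4 + 4 + 3 + 2 + 7 = 30 months.
Conjugate update: add total count to the shape and total exposure to the rate, giving Gamma(170, 33).
Posterior mean = 170/33 = 170/33; prior mean = 12/3 = 4. Difference = 170/33 − 4 = 38/33.

38/33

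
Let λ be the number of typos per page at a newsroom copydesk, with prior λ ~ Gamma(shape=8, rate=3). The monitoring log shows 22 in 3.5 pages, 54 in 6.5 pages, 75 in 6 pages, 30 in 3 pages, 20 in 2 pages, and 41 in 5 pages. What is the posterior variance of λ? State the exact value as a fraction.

Total count: 22 + 54 + 75 + 30 + 20 + 41 = 242.
Total exposure: 3.5 + 6.5 + 6 + 3 + 2 + 5 = 26 pages.
Gamma(α, β) with Poisson data over total exposure Σt gives posterior Gamma(α+Σx, β+Σt) = Gamma(250, 29).
Posterior variance = α'/β'² = 250/841.

250/841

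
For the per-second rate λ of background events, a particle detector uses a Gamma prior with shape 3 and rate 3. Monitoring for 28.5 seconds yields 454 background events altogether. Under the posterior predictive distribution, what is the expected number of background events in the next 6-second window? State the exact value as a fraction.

1828/21

Total count 454 over total exposure 28.5 seconds.
Gamma(α, β) with Poisson data over total exposure Σt gives posterior Gamma(α+Σx, β+Σt) = Gamma(457, 63/2).
Predictive mean over a 6-second window = T·E[λ|data] = 6·457/(63/2) = 1828/21.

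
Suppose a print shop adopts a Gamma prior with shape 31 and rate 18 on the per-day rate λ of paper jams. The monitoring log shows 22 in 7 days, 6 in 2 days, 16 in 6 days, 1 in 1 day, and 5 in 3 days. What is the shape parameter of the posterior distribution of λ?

Total count: 22 + 6 + 16 + 1 + 5 = 50.
Total exposure: 7 + 2 + 6 + 1 + 3 = 19 days.
Gamma(α, β) with Poisson data over total exposure Σt gives posterior Gamma(α+Σx, β+Σt) = Gamma(81, 37).

81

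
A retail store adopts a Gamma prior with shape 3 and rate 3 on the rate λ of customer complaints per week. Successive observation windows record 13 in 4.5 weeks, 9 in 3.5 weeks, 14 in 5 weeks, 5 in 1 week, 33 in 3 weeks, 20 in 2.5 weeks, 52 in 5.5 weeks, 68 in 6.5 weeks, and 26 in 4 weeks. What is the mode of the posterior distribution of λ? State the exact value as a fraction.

44/7

Total count: 13 + 9 + 14 + 5 + 33 + 20 + 52 + 68 + 26 = 240.
Total exposure: 4.5 + 3.5 + 5 + 1 + 3 + 2.5 + 5.5 + 6.5 + 4 = 35.5 weeks.
The Gamma prior is conjugate for the Poisson rate, so λ | data ~ Gamma(3+240, 3+35.5) = Gamma(243, 77/2).
Posterior mode = (α'−1)/β' = 242/(77/2) = 44/7.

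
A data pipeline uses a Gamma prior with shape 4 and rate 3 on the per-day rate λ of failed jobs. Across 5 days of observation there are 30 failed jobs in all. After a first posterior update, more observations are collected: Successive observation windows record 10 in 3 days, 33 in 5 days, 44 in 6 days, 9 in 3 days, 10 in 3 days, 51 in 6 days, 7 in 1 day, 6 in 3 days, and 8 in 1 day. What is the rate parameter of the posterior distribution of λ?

Total count 30 over total exposure 5 days.
After the first batch: Gamma(4 + 30, 3 + 5) = Gamma(34, 8).
Total count: 10 + 33 + 44 + 9 + 10 + 51 + 7 + 6 + 8 = 178.
Total exposure: 3 + 5 + 6 + 3 + 3 + 6 + 1 + 3 + 1 = 31 days.
After the second batch: Gamma(34 + 178, 8 + 31) = Gamma(212, 39).

39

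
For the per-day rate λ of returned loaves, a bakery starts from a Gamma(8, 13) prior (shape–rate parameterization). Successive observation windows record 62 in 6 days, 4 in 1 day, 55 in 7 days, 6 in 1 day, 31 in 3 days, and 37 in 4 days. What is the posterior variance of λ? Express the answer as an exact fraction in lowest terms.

29/175

Total count: 62 + 4 + 55 + 6 + 31 + 37 = 195.
Total exposure: 6 + 1 + 7 + 1 + 3 + 4 = 22 days.
Conjugate update: add total count to the shape and total exposure to the rate, giving Gamma(203, 35).
Posterior variance = α'/β'² = 203/1225 = 29/175.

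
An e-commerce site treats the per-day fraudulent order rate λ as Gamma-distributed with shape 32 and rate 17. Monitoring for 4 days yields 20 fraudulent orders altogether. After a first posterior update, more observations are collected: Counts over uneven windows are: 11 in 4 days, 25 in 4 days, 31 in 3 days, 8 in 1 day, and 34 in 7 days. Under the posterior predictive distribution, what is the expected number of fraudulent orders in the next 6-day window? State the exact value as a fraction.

483/20

Total count 20 over total exposure 4 days.
After the first batch: Gamma(32 + 20, 17 + 4) = Gamma(52, 21).
Total count: 11 + 25 + 31 + 8 + 34 = 109.
Total exposure: 4 + 4 + 3 + 1 + 7 = 19 days.
After the second batch: Gamma(52 + 109, 21 + 19) = Gamma(161, 40).
Predictive mean over a 6-day window = T·E[λ|data] = 6·161/40 = 483/20.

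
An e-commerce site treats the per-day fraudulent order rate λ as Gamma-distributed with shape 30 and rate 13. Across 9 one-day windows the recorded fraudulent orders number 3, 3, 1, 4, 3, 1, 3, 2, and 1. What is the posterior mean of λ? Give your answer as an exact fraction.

Total count: 3 + 3 + 1 + 4 + 3 + 1 + 3 + 2 + 1 = 21.
Total exposure: 9 days.
By Gamma–Poisson conjugacy, the posterior is Gamma(α + Σx, β + Σt) = Gamma(30 + 21, 13 + 9) = Gamma(51, 22).
Posterior mean = α'/β' = 51/22.

51/22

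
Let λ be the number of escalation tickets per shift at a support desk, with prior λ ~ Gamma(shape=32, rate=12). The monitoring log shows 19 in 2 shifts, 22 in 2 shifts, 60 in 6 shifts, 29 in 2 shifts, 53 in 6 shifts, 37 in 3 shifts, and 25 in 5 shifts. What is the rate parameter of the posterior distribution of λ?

38

Total count: 19 + 22 + 60 + 29 + 53 + 37 + 25 = 245.
Total exposure: 2 + 2 + 6 + 2 + 6 + 3 + 5 = 26 shifts.
Conjugate update: add total count to the shape and total exposure to the rate, giving Gamma(277, 38).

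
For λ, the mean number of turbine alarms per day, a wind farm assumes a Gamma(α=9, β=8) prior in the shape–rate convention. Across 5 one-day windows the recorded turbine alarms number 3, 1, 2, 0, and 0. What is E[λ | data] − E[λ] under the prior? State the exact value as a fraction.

3/104

Total count: 3 + 1 + 2 + 0 + 0 = 6.
Total exposure: 5 days.
Posterior: α' = 9 + 6 = 15, β' = 8 + 5 = 13.
Posterior mean = 15/13 = 15/13; prior mean = 9/8 = 9/8. Difference = 15/13 − 9/8 = 3/104.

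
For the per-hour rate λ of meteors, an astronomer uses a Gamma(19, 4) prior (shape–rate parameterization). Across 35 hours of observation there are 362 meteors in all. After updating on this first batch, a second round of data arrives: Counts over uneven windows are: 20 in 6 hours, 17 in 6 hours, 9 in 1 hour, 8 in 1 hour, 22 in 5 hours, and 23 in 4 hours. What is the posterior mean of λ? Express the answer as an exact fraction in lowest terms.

Total count 362 over total exposure 35 hours.
After the first batch: Gamma(19 + 362, 4 + 35) = Gamma(381, 39).
Total count: 20 + 17 + 9 + 8 + 22 + 23 = 99.
Total exposure: 6 + 6 + 1 + 1 + 5 + 4 = 23 hours.
After the second batch: Gamma(381 + 99, 39 + 23) = Gamma(480, 62).
Posterior mean = α'/β' = 480/62 = 240/31.

240/31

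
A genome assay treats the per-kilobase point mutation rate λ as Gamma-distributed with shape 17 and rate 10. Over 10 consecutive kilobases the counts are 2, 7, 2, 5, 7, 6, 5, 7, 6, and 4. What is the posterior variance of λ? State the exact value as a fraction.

Total count: 2 + 7 + 2 + 5 + 7 + 6 + 5 + 7 + 6 + 4 = 51.
Total exposure: 10 kilobases.
The Gamma prior is conjugate for the Poisson rate, so λ | data ~ Gamma(17+51, 10+10) = Gamma(68, 20).
Posterior variance = α'/β'² = 68/400 = 17/100.

17/100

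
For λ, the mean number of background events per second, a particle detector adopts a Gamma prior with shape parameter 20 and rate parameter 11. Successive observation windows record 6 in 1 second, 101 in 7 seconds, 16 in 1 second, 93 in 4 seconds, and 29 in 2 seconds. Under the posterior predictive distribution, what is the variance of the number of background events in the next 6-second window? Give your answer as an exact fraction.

12720/169

Total count: 6 + 101 + 16 + 93 + 29 = 245.
Total exposure: 1 + 7 + 1 + 4 + 2 = 15 seconds.
The Gamma prior is conjugate for the Poisson rate, so λ | data ~ Gamma(20+245, 11+15) = Gamma(265, 26).
The posterior predictive for a window of length T is Negative Binomial with variance T·α'·(β'+T)/β'² = 6·265·32/676 = 12720/169.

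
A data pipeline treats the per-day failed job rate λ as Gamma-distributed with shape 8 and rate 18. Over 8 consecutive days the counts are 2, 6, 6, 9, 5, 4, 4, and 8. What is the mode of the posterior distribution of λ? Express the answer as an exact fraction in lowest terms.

Total count: 2 + 6 + 6 + 9 + 5 + 4 + 4 + 8 = 44.
Total exposure: 8 days.
Conjugate update: add total count to the shape and total exposure to the rate, giving Gamma(52, 26).
Posterior mode = (α'−1)/β' = 51/26.

51/26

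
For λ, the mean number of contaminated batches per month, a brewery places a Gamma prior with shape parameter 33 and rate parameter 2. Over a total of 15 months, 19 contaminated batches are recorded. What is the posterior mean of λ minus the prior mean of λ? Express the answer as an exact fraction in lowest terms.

-457/34

Total count 19 over total exposure 15 months.
Posterior: α' = 33 + 19 = 52, β' = 2 + 15 = 17.
Posterior mean = 52/17 = 52/17; prior mean = 33/2 = 33/2. Difference = 52/17 − 33/2 = -457/34.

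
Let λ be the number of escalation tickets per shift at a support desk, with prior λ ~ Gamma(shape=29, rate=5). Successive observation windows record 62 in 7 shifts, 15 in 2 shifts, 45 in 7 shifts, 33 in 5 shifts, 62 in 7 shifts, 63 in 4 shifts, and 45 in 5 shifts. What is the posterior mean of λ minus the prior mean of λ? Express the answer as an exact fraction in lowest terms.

92/35

Total count: 62 + 15 + 45 + 33 + 62 + 63 + 45 = 325.
Total exposure: 7 + 2 + 7 + 5 + 7 + 4 + 5 = 37 shifts.
The Gamma prior is conjugate for the Poisson rate, so λ | data ~ Gamma(29+325, 5+37) = Gamma(354, 42).
Posterior mean = 354/42 = 59/7; prior mean = 29/5 = 29/5. Difference = 59/7 − 29/5 = 92/35.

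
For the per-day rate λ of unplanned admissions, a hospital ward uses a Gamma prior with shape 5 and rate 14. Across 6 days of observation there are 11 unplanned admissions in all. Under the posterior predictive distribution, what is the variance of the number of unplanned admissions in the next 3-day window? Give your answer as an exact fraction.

69/25

Total count 11 over total exposure 6 days.
Posterior: α' = 5 + 11 = 16, β' = 14 + 6 = 20.
The posterior predictive for a window of length T is Negative Binomial with variance T·α'·(β'+T)/β'² = 3·16·23/400 = 69/25.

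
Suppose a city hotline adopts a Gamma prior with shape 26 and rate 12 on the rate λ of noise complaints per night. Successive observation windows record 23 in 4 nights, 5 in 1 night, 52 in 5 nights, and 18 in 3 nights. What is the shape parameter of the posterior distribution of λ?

Total count: 23 + 5 + 52 + 18 = 98.
Total exposure: 4 + 1 + 5 + 3 = 13 nights.
By Gamma–Poisson conjugacy, the posterior is Gamma(α + Σx, β + Σt) = Gamma(26 + 98, 12 + 13) = Gamma(124, 25).

124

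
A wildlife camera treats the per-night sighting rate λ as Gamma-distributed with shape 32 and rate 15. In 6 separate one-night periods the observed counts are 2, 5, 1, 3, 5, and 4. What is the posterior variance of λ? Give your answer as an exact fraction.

52/441

Total count: 2 + 5 + 1 + 3 + 5 + 4 = 20.
Total exposure: 6 nights.
Conjugate update: add total count to the shape and total exposure to the rate, giving Gamma(52, 21).
Posterior variance = α'/β'² = 52/441.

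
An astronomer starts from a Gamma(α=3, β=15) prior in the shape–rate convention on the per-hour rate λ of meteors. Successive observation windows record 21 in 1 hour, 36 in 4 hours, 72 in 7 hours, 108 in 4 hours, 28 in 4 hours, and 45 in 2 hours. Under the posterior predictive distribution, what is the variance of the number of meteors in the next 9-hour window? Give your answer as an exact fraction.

Total count: 21 + 36 + 72 + 108 + 28 + 45 = 310.
Total exposure: 1 + 4 + 7 + 4 + 4 + 2 = 22 hours.
Conjugate update: add total count to the shape and total exposure to the rate, giving Gamma(313, 37).
The posterior predictive for a window of length T is Negative Binomial with variance T·α'·(β'+T)/β'² = 9·313·46/1369 = 129582/1369.

129582/1369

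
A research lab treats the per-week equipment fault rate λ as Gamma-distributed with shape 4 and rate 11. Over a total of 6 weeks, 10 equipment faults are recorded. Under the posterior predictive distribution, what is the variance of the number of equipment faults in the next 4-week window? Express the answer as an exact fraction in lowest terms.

1176/289

Total count 10 over total exposure 6 weeks.
Posterior: α' = 4 + 10 = 14, β' = 11 + 6 = 17.
The posterior predictive for a window of length T is Negative Binomial with variance T·α'·(β'+T)/β'² = 4·14·21/289 = 1176/289.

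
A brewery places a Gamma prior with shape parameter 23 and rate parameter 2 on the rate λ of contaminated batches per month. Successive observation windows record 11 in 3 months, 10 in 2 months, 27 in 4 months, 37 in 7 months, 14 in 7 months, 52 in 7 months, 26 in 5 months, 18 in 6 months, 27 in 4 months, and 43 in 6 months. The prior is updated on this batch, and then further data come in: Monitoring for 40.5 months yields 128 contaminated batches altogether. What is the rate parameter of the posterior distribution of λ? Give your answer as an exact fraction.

187/2

Total count: 11 + 10 + 27 + 37 + 14 + 52 + 26 + 18 + 27 + 43 = 265.
Total exposure: 3 + 2 + 4 + 7 + 7 + 7 + 5 + 6 + 4 + 6 = 51 months.
After the first batch: Gamma(23 + 265, 2 + 51) = Gamma(288, 53).
Total count 128 over total exposure 40.5 months.
After the second batch: Gamma(288 + 128, 53 + 40.5) = Gamma(416, 187/2).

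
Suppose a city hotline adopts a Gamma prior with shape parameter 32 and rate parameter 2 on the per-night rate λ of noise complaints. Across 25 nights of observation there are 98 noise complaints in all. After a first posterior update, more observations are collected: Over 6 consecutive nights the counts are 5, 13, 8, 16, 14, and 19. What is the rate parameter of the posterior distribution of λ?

Total count 98 over total exposure 25 nights.
After the first batch: Gamma(32 + 98, 2 + 25) = Gamma(130, 27).
Total count: 5 + 13 + 8 + 16 + 14 + 19 = 75.
Total exposure: 6 nights.
After the second batch: Gamma(130 + 75, 27 + 6) = Gamma(205, 33).

33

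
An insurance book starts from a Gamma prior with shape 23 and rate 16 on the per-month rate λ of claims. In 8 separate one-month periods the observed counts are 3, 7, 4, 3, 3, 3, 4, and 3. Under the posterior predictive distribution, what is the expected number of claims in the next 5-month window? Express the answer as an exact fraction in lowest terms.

Total count: 3 + 7 + 4 + 3 + 3 + 3 + 4 + 3 = 30.
Total exposure: 8 months.
Posterior: α' = 23 + 30 = 53, β' = 16 + 8 = 24.
Predictive mean over a 5-month window = T·E[λ|data] = 5·53/24 = 265/24.

265/24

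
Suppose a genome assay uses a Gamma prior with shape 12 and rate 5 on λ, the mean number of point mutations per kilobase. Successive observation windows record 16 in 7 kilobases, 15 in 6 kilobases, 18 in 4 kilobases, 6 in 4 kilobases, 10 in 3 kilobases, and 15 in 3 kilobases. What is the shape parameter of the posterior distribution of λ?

Total count: 16 + 15 + 18 + 6 + 10 + 15 = 80.
Total exposure: 7 + 6 + 4 + 4 + 3 + 3 = 27 kilobases.
Gamma(α, β) with Poisson data over total exposure Σt gives posterior Gamma(α+Σx, β+Σt) = Gamma(92, 32).

92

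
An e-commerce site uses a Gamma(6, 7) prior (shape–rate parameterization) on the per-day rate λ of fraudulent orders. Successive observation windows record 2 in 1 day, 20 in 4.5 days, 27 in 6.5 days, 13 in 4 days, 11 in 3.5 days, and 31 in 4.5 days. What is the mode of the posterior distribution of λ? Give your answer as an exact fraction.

109/31

Total count: 2 + 20 + 27 + 13 + 11 + 31 = 104.
Total exposure: 1 + 4.5 + 6.5 + 4 + 3.5 + 4.5 = 24 days.
The Gamma prior is conjugate for the Poisson rate, so λ | data ~ Gamma(6+104, 7+24) = Gamma(110, 31).
Posterior mode = (α'−1)/β' = 109/31.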